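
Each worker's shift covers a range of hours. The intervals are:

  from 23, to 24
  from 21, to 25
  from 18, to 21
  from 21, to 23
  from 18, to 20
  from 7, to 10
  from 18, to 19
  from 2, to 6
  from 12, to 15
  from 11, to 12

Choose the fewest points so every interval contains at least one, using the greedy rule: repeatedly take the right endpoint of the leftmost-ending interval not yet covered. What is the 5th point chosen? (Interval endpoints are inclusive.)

Sort by right endpoint; whenever an interval is uncovered, place a point at its right end.
Sorted: [2,6] [7,10] [11,12] [12,15] [18,19] [18,20] [18,21] [21,23] [23,24] [21,25]
{[2,6]} hit by 6; {[7,10]} hit by 10; {[11,12],[12,15]} hit by 12; {[18,19],[18,20],[18,21]} hit by 19; {[21,23],[23,24],[21,25]} hit by 23.
Points: 6, 10, 12, 19, 23 (5 total).

23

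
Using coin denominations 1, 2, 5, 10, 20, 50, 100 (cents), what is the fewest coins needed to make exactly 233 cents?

6

233 − 2×100→33 − 1×20→13 − 1×10→3 − 1×2→1 − 1×1→0
Total coins = 2 + 1 + 1 + 1 + 1 = 6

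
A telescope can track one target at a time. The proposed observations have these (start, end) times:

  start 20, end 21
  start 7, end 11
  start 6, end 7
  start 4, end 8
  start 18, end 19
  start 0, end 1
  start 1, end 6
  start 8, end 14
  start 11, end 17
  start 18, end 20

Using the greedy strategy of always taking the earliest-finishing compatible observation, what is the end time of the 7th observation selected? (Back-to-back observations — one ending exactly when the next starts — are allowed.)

21

By end time: (0,1), (1,6), (6,7), (4,8), (7,11), (8,14), (11,17), (18,19), (18,20), (20,21).
Pick (0,1); next start ≥ 1 → (1,6); next start ≥ 6 → (6,7); next start ≥ 7 → (7,11); next start ≥ 11 → (11,17); next start ≥ 17 → (18,19); next start ≥ 19 → (20,21).
Selected: (0,1) (1,6) (6,7) (7,11) (11,17) (18,19) (20,21)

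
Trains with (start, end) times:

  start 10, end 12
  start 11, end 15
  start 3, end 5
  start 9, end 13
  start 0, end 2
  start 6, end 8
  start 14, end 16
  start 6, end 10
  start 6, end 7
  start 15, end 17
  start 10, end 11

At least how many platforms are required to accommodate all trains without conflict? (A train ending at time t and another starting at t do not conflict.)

3

The answer is the maximum number of intervals overlapping at any instant.
Events (time:±→running): 0:+→1 2:-→0 3:+→1 5:-→0 6:+→1 6:+→2 6:+→3 … peak 3.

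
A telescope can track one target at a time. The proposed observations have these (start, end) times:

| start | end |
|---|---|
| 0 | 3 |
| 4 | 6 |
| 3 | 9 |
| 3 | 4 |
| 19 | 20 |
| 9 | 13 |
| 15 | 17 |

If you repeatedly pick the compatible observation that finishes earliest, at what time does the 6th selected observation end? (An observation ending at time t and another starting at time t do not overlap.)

20

Sorted by end: (0,3)  (3,4)  (4,6)  (3,9)  (9,13)  (15,17)  (19,20)
take (0,3); take (3,4); take (4,6); take (9,13); take (15,17); take (19,20).
Selected: (0,3) (3,4) (4,6) (9,13) (15,17) (19,20)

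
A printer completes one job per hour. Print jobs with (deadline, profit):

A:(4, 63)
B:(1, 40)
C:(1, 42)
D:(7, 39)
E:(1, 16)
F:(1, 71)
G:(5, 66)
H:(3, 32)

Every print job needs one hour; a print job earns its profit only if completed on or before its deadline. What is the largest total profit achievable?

Profit order: F=71 G=66 A=63 C=42 B=40 D=39 H=32 E=16
Assign: F→slot 1, G→slot 5, A→slot 4, C skipped, B skipped, D→slot 7, H→slot 3, E skipped.
Slots: [1:F] [3:H] [4:A] [5:G] [7:D]
Profit = 71 + 32 + 63 + 66 + 39 = 271

271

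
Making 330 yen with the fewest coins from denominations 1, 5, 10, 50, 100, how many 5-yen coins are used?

Use the largest denomination that fits, subtract, and repeat.
330 = 3×100 + 3×10
Count of 5: 0

0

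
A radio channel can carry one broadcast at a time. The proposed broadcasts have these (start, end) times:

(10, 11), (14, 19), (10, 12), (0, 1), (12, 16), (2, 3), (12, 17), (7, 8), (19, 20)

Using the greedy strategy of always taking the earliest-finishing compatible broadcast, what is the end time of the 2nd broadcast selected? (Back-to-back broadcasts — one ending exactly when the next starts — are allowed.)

3

By end time: (0,1), (2,3), (7,8), (10,11), (10,12), (12,16), (12,17), (14,19), (19,20).
Pick (0,1); next start ≥ 1 → (2,3); next start ≥ 3 → (7,8); next start ≥ 8 → (10,11); next start ≥ 11 → (12,16); next start ≥ 16 → (19,20).
Selected: (0,1) (2,3) (7,8) (10,11) (12,16) (19,20)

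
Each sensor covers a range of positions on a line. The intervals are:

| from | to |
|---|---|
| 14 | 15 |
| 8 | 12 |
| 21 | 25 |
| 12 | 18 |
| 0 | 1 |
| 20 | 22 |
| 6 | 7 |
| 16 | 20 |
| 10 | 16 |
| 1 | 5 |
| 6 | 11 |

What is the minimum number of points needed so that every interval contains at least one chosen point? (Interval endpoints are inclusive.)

6

Process intervals by earliest right end; each time one isn't hit yet, stab at its right endpoint.
Sorted: [0,1] [1,5] [6,7] [6,11] [8,12] [14,15] [10,16] [12,18] [16,20] [20,22] [21,25]
{[0,1],[1,5]} hit by 1; {[6,7],[6,11]} hit by 7; {[8,12]} hit by 12; {[14,15],[10,16],[12,18]} hit by 15; {[16,20],[20,22]} hit by 20; {[21,25]} hit by 25.
Points: 1, 7, 12, 15, 20, 25 (6 total).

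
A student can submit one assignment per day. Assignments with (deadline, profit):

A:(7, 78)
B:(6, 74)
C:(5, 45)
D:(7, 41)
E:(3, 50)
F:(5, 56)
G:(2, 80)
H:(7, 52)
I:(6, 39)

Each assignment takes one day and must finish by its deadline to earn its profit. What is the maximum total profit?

Profit order: G=80 A=78 B=74 F=56 H=52 E=50 C=45 D=41 I=39
Assign: G→slot 2, A→slot 7, B→slot 6, F→slot 5, H→slot 4, E→slot 3, C→slot 1, D skipped, I skipped.
Slots: [1:C] [2:G] [3:E] [4:H] [5:F] [6:B] [7:A]
Profit = 45 + 80 + 50 + 52 + 56 + 74 + 78 = 435

435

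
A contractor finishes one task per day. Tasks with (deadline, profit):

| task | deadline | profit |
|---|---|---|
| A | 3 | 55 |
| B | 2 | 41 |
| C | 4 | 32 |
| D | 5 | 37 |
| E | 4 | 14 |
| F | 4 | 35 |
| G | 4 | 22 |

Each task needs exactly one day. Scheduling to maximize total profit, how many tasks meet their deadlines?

Sort by profit descending; place each in the latest free slot ≤ its deadline.
Profit order: A=55 B=41 D=37 F=35 C=32 G=22 E=14
Assign: A→slot 3, B→slot 2, D→slot 5, F→slot 4, C→slot 1, G skipped, E skipped.
Slots: [1:C] [2:B] [3:A] [4:F] [5:D]
5 of 7 scheduled.

5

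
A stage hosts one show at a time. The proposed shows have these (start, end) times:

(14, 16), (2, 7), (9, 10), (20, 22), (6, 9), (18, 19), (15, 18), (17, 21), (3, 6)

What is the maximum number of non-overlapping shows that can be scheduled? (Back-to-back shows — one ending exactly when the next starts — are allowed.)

Order by finish time; keep every interval that doesn't clash with the previous kept one.
Sorted by end: (3,6)  (2,7)  (6,9)  (9,10)  (14,16)  (15,18)  (18,19)  (17,21)  (20,22)
take (3,6); take (6,9); take (9,10); take (14,16); take (18,19); take (20,22).
Selected 6 shows.

6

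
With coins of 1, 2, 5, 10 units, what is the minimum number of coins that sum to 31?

4

31 = 3×10 + 1×1
Total coins = 3 + 1 = 4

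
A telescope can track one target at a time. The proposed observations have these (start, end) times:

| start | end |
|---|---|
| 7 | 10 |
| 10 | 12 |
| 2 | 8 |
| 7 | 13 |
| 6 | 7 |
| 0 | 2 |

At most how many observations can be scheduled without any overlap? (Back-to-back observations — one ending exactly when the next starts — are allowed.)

Sorted by end: (0,2)  (6,7)  (2,8)  (7,10)  (10,12)  (7,13)
take (0,2); take (6,7); skip (2,8); take (7,10); take (10,12); skip (7,13).
Selected 4 observations.

4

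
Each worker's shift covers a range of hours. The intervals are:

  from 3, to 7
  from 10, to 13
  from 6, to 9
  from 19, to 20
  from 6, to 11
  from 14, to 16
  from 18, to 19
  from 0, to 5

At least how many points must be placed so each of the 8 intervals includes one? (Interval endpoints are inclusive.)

5

By right end: [0,5]  [3,7]  [6,9]  [6,11]  [10,13]  [14,16]  [18,19]  [19,20]
[0,5] uncovered → point at 5; [6,9] uncovered → point at 9; [10,13] uncovered → point at 13; [14,16] uncovered → point at 16; [18,19] uncovered → point at 19.
Points: 5, 9, 13, 16, 19 (5 total).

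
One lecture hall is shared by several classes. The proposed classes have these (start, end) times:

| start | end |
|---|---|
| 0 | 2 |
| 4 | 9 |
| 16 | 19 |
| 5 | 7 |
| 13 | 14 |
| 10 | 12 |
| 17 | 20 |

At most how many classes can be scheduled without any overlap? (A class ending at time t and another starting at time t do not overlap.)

Greedy by earliest finish: after sorting by end time, pick each interval compatible with the last pick.
Sorted by end: (0,2)  (5,7)  (4,9)  (10,12)  (13,14)  (16,19)  (17,20)
take (0,2); take (5,7); take (10,12); take (13,14); take (16,19); skip (17,20).
Selected 5 classes.

5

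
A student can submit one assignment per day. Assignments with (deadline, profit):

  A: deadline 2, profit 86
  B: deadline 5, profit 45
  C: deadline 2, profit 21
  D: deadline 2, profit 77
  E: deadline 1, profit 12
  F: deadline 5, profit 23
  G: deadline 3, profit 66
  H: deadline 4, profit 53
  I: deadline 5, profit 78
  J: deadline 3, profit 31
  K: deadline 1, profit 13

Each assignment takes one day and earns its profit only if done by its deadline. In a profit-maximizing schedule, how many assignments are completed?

5

Profit order: A=86 I=78 D=77 G=66 H=53 B=45 J=31 F=23 C=21 K=13 E=12
Assign: A→slot 2, I→slot 5, D→slot 1, G→slot 3, H→slot 4, B skipped, J skipped, F skipped, C skipped, K skipped, E skipped.
Slots: [1:D] [2:A] [3:G] [4:H] [5:I]
5 of 11 scheduled.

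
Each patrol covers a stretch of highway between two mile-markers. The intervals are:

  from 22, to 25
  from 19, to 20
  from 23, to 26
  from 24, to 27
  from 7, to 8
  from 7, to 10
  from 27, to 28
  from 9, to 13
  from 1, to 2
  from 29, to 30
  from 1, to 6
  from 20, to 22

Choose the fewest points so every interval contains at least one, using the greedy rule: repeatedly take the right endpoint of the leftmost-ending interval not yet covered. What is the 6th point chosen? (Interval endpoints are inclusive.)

28

By right end: [1,2]  [1,6]  [7,8]  [7,10]  [9,13]  [19,20]  [20,22]  [22,25]  [23,26]  [24,27]  [27,28]  [29,30]
[1,2] uncovered → point at 2; [7,8] uncovered → point at 8; [9,13] uncovered → point at 13; [19,20] uncovered → point at 20; [22,25] uncovered → point at 25; [27,28] uncovered → point at 28; [29,30] uncovered → point at 30.
Points: 2, 8, 13, 20, 25, 28, 30 (7 total).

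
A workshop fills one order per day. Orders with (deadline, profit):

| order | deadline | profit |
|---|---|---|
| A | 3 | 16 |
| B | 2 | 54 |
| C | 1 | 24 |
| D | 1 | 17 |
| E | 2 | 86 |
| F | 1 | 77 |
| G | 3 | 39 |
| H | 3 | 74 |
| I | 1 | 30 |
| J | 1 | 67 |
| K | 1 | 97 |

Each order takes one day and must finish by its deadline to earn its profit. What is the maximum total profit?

Sort by profit descending; place each in the latest free slot ≤ its deadline.
Profit order: K=97 E=86 F=77 H=74 J=67 B=54 G=39 I=30 C=24 D=17 A=16
Assign: K→slot 1, E→slot 2, F skipped, H→slot 3, J skipped, B skipped, G skipped, I skipped, C skipped, D skipped, A skipped.
Slots: [1:K] [2:E] [3:H]
Profit = 97 + 86 + 74 = 257

257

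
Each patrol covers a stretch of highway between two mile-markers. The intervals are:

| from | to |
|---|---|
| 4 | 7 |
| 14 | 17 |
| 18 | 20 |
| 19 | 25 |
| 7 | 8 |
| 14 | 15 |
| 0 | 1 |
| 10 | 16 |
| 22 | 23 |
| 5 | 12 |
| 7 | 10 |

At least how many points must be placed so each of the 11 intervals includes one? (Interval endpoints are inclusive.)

Process intervals by earliest right end; each time one isn't hit yet, stab at its right endpoint.
Sorted: [0,1] [4,7] [7,8] [7,10] [5,12] [14,15] [10,16] [14,17] [18,20] [22,23] [19,25]
{[0,1]} hit by 1; {[4,7],[7,8],[7,10],[5,12]} hit by 7; {[14,15],[10,16],[14,17]} hit by 15; {[18,20]} hit by 20; {[22,23],[19,25]} hit by 23.
Points: 1, 7, 15, 20, 23 (5 total).

5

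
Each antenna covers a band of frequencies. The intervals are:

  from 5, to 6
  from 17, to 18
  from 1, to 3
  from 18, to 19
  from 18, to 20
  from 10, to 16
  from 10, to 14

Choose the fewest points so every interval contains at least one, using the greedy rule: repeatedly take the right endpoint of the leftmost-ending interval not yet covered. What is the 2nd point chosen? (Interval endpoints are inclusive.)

Sort by right endpoint; whenever an interval is uncovered, place a point at its right end.
By right end: [1,3]  [5,6]  [10,14]  [10,16]  [17,18]  [18,19]  [18,20]
[1,3] uncovered → point at 3; [5,6] uncovered → point at 6; [10,14] uncovered → point at 14; [17,18] uncovered → point at 18.
Points: 3, 6, 14, 18 (4 total).

6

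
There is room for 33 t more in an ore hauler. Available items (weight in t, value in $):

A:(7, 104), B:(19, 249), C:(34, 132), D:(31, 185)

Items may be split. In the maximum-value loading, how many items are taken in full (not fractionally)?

Sort by value per unit weight and fill in that order.
Order: A (104/7=14.86) > B (249/19=13.11) > D (185/31=5.97) > C (132/34=3.88)
Fill: take A (7 @ 104) → take B (19 @ 249) → take 7/31 of D → 41.77; 33/33 used.
2 item(s) taken whole; one partial (take 7/31 of D).

2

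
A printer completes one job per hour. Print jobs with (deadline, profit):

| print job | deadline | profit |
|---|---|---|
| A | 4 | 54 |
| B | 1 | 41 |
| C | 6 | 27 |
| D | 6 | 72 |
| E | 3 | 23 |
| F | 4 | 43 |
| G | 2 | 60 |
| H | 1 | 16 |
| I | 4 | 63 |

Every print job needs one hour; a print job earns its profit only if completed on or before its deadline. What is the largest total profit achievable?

Profit order: D=72 I=63 G=60 A=54 F=43 B=41 C=27 E=23 H=16
Assign: D→slot 6, I→slot 4, G→slot 2, A→slot 3, F→slot 1, B skipped, C→slot 5, E skipped, H skipped.
Slots: [1:F] [2:G] [3:A] [4:I] [5:C] [6:D]
Profit = 43 + 60 + 54 + 63 + 27 + 72 = 319

319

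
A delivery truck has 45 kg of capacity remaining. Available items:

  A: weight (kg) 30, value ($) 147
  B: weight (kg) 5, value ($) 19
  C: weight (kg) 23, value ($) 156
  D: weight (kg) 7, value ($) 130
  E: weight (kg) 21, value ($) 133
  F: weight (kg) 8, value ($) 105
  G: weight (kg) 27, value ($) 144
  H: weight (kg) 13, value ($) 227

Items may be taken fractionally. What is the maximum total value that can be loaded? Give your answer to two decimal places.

577.30

Sort by value per unit weight and fill in that order.
Order: D (130/7=18.57) > H (227/13=17.46) > F (105/8=13.12) > C (156/23=6.78) > E (133/21=6.33) > G (144/27=5.33) > A (147/30=4.90) > B (19/5=3.80)
Fill: take D (7 @ 130) → take H (13 @ 227) → take F (8 @ 105) → take 17/23 of C → 115.30; 45/45 used.
Total value = 577.30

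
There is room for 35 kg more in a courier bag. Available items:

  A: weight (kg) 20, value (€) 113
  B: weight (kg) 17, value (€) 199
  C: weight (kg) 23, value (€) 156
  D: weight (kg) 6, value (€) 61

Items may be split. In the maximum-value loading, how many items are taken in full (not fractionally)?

Ratios (sorted): B 11.71, D 10.17, C 6.78, A 5.65
take B (17 @ 199); take D (6 @ 61); take 12/23 of C → 81.39. Capacity used 35/35.
2 item(s) taken whole; one partial (take 12/23 of C).

2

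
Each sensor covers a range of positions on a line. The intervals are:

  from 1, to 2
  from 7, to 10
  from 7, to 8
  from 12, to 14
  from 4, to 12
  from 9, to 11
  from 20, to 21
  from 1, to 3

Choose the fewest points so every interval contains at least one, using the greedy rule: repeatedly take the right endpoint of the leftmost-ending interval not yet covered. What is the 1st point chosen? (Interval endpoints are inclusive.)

Sort by right endpoint; whenever an interval is uncovered, place a point at its right end.
Sorted: [1,2] [1,3] [7,8] [7,10] [9,11] [4,12] [12,14] [20,21]
{[1,2],[1,3]} hit by 2; {[7,8],[7,10]} hit by 8; {[9,11],[4,12]} hit by 11; {[12,14]} hit by 14; {[20,21]} hit by 21.
Points: 2, 8, 11, 14, 21 (5 total).

2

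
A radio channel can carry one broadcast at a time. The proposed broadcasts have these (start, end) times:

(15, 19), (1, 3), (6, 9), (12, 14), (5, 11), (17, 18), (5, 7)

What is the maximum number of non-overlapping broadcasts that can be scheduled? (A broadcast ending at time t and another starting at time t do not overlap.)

Greedy by earliest finish: after sorting by end time, pick each interval compatible with the last pick.
By end time: (1,3), (5,7), (6,9), (5,11), (12,14), (17,18), (15,19).
Pick (1,3); next start ≥ 3 → (5,7); next start ≥ 7 → (12,14); next start ≥ 14 → (17,18).
Selected 4 broadcasts.

4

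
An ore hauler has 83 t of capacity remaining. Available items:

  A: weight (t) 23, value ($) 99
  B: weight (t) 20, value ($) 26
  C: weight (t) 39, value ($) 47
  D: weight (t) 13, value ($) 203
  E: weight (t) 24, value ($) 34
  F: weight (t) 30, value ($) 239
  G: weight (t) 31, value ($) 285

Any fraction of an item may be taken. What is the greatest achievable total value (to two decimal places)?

765.74

Sort by value per unit weight and fill in that order.
Order: D (203/13=15.62) > G (285/31=9.19) > F (239/30=7.97) > A (99/23=4.30) > E (34/24=1.42) > B (26/20=1.30) > C (47/39=1.21)
Fill: take D (13 @ 203) → take G (31 @ 285) → take F (30 @ 239) → take 9/23 of A → 38.74; 83/83 used.
Total value = 765.74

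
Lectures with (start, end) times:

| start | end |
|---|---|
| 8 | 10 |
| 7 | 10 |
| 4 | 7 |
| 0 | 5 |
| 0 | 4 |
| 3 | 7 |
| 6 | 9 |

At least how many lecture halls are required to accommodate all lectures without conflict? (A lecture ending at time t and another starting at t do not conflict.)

3

Events (time:±→running): 0:+→1 0:+→2 3:+→3 … peak 3.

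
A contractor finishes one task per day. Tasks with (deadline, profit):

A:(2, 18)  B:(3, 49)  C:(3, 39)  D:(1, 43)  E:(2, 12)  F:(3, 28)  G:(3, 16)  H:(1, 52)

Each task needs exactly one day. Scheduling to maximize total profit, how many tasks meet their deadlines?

Profit order: H=52 B=49 D=43 C=39 F=28 A=18 G=16 E=12
Assign: H→slot 1, B→slot 3, D skipped, C→slot 2, F skipped, A skipped, G skipped, E skipped.
Slots: [1:H] [2:C] [3:B]
3 of 8 scheduled.

3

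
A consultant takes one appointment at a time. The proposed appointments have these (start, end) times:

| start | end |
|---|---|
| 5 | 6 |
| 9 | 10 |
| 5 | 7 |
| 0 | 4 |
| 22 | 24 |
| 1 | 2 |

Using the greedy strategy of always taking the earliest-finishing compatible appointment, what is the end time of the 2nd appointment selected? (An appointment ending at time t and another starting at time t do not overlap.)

By end time: (1,2), (0,4), (5,6), (5,7), (9,10), (22,24).
Pick (1,2); next start ≥ 2 → (5,6); next start ≥ 6 → (9,10); next start ≥ 10 → (22,24).
Selected: (1,2) (5,6) (9,10) (22,24)

6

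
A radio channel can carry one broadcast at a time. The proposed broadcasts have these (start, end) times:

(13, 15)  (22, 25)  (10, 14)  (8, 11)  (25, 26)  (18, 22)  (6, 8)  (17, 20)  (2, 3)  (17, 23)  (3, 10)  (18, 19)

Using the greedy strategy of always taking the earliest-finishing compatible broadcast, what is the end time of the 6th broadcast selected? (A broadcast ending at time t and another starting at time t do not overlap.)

Sort by end time and greedily take each interval whose start is ≥ the last chosen end.
By end time: (2,3), (6,8), (3,10), (8,11), (10,14), (13,15), (18,19), (17,20), (18,22), (17,23), (22,25), (25,26).
Pick (2,3); next start ≥ 3 → (6,8); next start ≥ 8 → (8,11); next start ≥ 11 → (13,15); next start ≥ 15 → (18,19); next start ≥ 19 → (22,25); next start ≥ 25 → (25,26).
Selected: (2,3) (6,8) (8,11) (13,15) (18,19) (22,25) (25,26)

25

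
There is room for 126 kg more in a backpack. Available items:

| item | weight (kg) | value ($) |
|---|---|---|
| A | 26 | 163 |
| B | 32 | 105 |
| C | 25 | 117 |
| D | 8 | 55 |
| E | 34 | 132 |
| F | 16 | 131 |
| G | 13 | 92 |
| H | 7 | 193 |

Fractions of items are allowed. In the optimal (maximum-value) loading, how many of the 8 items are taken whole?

6

Greedy by value/weight ratio, highest first.
Order: H (193/7=27.57) > F (131/16=8.19) > G (92/13=7.08) > D (55/8=6.88) > A (163/26=6.27) > C (117/25=4.68) > E (132/34=3.88) > B (105/32=3.28)
Fill: take H (7 @ 193) → take F (16 @ 131) → take G (13 @ 92) → take D (8 @ 55) → take A (26 @ 163) → take C (25 @ 117) → take 31/34 of E → 120.35; 126/126 used.
6 item(s) taken whole; one partial (take 31/34 of E).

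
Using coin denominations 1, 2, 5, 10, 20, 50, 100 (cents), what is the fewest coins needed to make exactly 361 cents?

6

Use the largest denomination that fits, subtract, and repeat.
361 = 3×100 + 1×50 + 1×10 + 1×1
Total coins = 3 + 1 + 1 + 1 = 6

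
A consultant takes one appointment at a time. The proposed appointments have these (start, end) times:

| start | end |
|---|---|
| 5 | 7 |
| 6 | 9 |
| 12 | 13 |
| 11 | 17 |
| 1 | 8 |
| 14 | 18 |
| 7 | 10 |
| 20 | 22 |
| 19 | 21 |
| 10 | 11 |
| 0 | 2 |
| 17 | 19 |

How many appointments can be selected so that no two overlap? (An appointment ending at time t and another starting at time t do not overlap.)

Order by finish time; keep every interval that doesn't clash with the previous kept one.
Sorted by end: (0,2)  (5,7)  (1,8)  (6,9)  (7,10)  (10,11)  (12,13)  (11,17)  (14,18)  (17,19)  (19,21)  (20,22)
take (0,2); take (5,7); take (7,10); take (10,11); take (12,13); take (14,18); take (19,21); skip (20,22).
Selected 7 appointments.

7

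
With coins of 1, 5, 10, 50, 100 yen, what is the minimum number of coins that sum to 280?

6

Greedy: take as many of the largest coin as possible, then repeat with the remainder.
280 = 2×100 + 1×50 + 3×10
Total coins = 2 + 1 + 3 = 6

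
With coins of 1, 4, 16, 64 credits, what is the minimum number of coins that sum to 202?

7

Use the largest denomination that fits, subtract, and repeat.
202 = 3×64 + 2×4 + 2×1
Total coins = 3 + 2 + 2 = 7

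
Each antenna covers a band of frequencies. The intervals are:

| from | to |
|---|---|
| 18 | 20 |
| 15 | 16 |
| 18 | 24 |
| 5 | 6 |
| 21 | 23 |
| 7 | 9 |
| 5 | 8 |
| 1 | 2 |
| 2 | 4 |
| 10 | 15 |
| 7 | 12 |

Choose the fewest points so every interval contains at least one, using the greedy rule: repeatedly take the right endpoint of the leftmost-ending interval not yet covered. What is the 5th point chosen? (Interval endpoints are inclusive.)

20

Sort by right endpoint; whenever an interval is uncovered, place a point at its right end.
By right end: [1,2]  [2,4]  [5,6]  [5,8]  [7,9]  [7,12]  [10,15]  [15,16]  [18,20]  [21,23]  [18,24]
[1,2] uncovered → point at 2; [5,6] uncovered → point at 6; [7,9] uncovered → point at 9; [10,15] uncovered → point at 15; [18,20] uncovered → point at 20; [21,23] uncovered → point at 23.
Points: 2, 6, 9, 15, 20, 23 (6 total).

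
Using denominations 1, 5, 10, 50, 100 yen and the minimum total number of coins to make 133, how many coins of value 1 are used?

133 = 1×100 + 3×10 + 3×1
Count of 1: 3

3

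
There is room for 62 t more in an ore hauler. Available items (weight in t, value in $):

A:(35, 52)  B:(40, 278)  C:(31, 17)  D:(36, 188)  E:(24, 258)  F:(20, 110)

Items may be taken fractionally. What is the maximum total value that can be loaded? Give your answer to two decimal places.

Order: E (258/24=10.75) > B (278/40=6.95) > F (110/20=5.50) > D (188/36=5.22) > A (52/35=1.49) > C (17/31=0.55)
Fill: take E (24 @ 258) → take 38/40 of B → 264.10; 62/62 used.
Total value = 522.10

522.10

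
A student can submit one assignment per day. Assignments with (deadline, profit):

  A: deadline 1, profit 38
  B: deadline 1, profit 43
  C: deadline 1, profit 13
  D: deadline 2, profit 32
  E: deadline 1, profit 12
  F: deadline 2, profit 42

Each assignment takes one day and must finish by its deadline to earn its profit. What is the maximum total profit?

Sort by profit descending; place each in the latest free slot ≤ its deadline.
By profit: B(d1,43), F(d2,42), A(d1,38), D(d2,32), C(d1,13), E(d1,12)
B→slot 1; F→slot 2; A skipped; D skipped; C skipped; E skipped.
Profit = 43 + 42 = 85

85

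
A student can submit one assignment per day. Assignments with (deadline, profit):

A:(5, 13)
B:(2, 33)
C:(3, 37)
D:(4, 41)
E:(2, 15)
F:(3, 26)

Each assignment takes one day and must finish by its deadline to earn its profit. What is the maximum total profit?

150

Sort by profit descending; place each in the latest free slot ≤ its deadline.
By profit: D(d4,41), C(d3,37), B(d2,33), F(d3,26), E(d2,15), A(d5,13)
D→slot 4; C→slot 3; B→slot 2; F→slot 1; E skipped; A→slot 5.
Profit = 26 + 33 + 37 + 41 + 13 = 150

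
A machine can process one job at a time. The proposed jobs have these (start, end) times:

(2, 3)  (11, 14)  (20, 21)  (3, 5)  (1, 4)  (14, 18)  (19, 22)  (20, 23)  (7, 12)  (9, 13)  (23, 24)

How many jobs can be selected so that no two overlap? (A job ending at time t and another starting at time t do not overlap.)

6

Greedy by earliest finish: after sorting by end time, pick each interval compatible with the last pick.
By end time: (2,3), (1,4), (3,5), (7,12), (9,13), (11,14), (14,18), (20,21), (19,22), (20,23), (23,24).
Pick (2,3); next start ≥ 3 → (3,5); next start ≥ 5 → (7,12); next start ≥ 12 → (14,18); next start ≥ 18 → (20,21); next start ≥ 21 → (23,24).
Selected 6 jobs.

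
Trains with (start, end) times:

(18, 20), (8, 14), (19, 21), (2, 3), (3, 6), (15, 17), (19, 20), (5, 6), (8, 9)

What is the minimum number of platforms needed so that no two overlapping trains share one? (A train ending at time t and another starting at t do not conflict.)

Count concurrent intervals with a sweep; the peak is the room count.
Events (time:±→running): 2:+→1 3:-→0 3:+→1 5:+→2 6:-→1 6:-→0 8:+→1 8:+→2 9:-→1 14:-→0 15:+→1 17:-→0 18:+→1 19:+→2 19:+→3 … peak 3.

3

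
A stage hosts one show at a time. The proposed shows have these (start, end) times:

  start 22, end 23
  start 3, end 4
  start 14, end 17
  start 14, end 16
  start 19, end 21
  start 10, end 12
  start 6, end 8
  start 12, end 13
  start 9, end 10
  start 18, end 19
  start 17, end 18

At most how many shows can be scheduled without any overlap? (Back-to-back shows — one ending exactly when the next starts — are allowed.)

10

Sorted by end: (3,4)  (6,8)  (9,10)  (10,12)  (12,13)  (14,16)  (14,17)  (17,18)  (18,19)  (19,21)  (22,23)
take (3,4); take (6,8); take (9,10); take (10,12); take (12,13); take (14,16); skip (14,17); take (17,18); take (18,19); take (19,21); take (22,23).
Selected 10 shows.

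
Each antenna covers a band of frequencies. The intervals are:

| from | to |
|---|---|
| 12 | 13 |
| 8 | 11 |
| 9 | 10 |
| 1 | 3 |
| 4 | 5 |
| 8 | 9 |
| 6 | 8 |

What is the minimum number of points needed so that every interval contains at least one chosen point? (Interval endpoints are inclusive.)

Sorted: [1,3] [4,5] [6,8] [8,9] [9,10] [8,11] [12,13]
{[1,3]} hit by 3; {[4,5]} hit by 5; {[6,8],[8,9]} hit by 8; {[9,10],[8,11]} hit by 10; {[12,13]} hit by 13.
Points: 3, 5, 8, 10, 13 (5 total).

5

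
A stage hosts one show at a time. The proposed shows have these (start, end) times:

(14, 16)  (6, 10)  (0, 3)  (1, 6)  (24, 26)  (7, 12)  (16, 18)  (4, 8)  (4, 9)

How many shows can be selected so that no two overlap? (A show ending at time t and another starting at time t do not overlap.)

Greedy by earliest finish: after sorting by end time, pick each interval compatible with the last pick.
Sorted by end: (0,3)  (1,6)  (4,8)  (4,9)  (6,10)  (7,12)  (14,16)  (16,18)  (24,26)
take (0,3); skip (1,6); take (4,8); take (14,16); take (16,18); take (24,26).
Selected 5 shows.

5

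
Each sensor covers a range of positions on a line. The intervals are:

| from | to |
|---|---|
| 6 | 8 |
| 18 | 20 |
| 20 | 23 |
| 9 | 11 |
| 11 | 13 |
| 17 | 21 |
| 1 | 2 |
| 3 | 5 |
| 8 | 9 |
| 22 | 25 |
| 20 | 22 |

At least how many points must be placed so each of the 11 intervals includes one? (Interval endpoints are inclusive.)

6

By right end: [1,2]  [3,5]  [6,8]  [8,9]  [9,11]  [11,13]  [18,20]  [17,21]  [20,22]  [20,23]  [22,25]
[1,2] uncovered → point at 2; [3,5] uncovered → point at 5; [6,8] uncovered → point at 8; [9,11] uncovered → point at 11; [18,20] uncovered → point at 20; [22,25] uncovered → point at 25.
Points: 2, 5, 8, 11, 20, 25 (6 total).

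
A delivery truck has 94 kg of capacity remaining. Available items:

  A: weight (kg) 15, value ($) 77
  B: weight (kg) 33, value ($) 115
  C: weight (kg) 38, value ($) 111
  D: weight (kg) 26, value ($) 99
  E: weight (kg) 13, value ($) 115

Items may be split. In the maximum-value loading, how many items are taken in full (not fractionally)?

Order: E (115/13=8.85) > A (77/15=5.13) > D (99/26=3.81) > B (115/33=3.48) > C (111/38=2.92)
Fill: take E (13 @ 115) → take A (15 @ 77) → take D (26 @ 99) → take B (33 @ 115) → take 7/38 of C → 20.45; 94/94 used.
4 item(s) taken whole; one partial (take 7/38 of C).

4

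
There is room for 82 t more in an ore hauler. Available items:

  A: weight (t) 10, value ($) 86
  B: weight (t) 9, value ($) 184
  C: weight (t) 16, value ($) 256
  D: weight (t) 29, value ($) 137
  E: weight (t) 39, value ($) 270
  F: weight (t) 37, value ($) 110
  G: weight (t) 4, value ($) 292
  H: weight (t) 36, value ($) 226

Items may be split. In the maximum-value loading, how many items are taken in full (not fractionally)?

5

Sort by value per unit weight and fill in that order.
Ratios (sorted): G 73.00, B 20.44, C 16.00, A 8.60, E 6.92, H 6.28, D 4.72, F 2.97
take G (4 @ 292); take B (9 @ 184); take C (16 @ 256); take A (10 @ 86); take E (39 @ 270); take 4/36 of H → 25.11. Capacity used 82/82.
5 item(s) taken whole; one partial (take 4/36 of H).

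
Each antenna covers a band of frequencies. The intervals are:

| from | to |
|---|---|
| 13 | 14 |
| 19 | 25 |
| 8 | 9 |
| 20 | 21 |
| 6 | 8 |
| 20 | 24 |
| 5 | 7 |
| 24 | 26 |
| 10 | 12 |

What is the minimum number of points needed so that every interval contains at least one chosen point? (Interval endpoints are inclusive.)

6

Sort by right endpoint; whenever an interval is uncovered, place a point at its right end.
By right end: [5,7]  [6,8]  [8,9]  [10,12]  [13,14]  [20,21]  [20,24]  [19,25]  [24,26]
[5,7] uncovered → point at 7; [8,9] uncovered → point at 9; [10,12] uncovered → point at 12; [13,14] uncovered → point at 14; [20,21] uncovered → point at 21; [24,26] uncovered → point at 26.
Points: 7, 9, 12, 14, 21, 26 (6 total).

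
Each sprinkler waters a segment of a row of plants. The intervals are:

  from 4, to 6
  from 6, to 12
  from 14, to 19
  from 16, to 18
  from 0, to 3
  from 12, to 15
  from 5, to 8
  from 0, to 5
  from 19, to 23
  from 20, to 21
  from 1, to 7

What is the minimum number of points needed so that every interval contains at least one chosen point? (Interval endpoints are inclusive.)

Process intervals by earliest right end; each time one isn't hit yet, stab at its right endpoint.
By right end: [0,3]  [0,5]  [4,6]  [1,7]  [5,8]  [6,12]  [12,15]  [16,18]  [14,19]  [20,21]  [19,23]
[0,3] uncovered → point at 3; [4,6] uncovered → point at 6; [12,15] uncovered → point at 15; [16,18] uncovered → point at 18; [20,21] uncovered → point at 21.
Points: 3, 6, 15, 18, 21 (5 total).

5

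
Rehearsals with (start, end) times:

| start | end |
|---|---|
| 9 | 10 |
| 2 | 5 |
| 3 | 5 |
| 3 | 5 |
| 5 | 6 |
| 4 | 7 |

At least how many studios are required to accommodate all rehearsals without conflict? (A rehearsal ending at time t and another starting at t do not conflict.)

The answer is the maximum number of intervals overlapping at any instant.
starts: [2, 3, 3, 4, 5, 9]
ends:   [5, 5, 5, 6, 7, 10]
s2→1 s3→2 s3→3 s4→4  — peak 4.

4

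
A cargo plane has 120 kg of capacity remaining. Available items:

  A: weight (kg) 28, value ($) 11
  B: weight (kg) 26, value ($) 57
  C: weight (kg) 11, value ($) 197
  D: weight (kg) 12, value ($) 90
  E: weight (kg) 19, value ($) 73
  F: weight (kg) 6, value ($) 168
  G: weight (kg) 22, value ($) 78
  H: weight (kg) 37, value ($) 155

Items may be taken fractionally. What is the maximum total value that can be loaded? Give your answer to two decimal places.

789.50

Sort by value per unit weight and fill in that order.
Ratios (sorted): F 28.00, C 17.91, D 7.50, H 4.19, E 3.84, G 3.55, B 2.19, A 0.39
take F (6 @ 168); take C (11 @ 197); take D (12 @ 90); take H (37 @ 155); take E (19 @ 73); take G (22 @ 78); take 13/26 of B → 28.50. Capacity used 120/120.
Total value = 789.50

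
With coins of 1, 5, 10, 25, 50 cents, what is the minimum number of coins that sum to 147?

7

147 − 2×50→47 − 1×25→22 − 2×10→2 − 2×1→0
Total coins = 2 + 1 + 2 + 2 = 7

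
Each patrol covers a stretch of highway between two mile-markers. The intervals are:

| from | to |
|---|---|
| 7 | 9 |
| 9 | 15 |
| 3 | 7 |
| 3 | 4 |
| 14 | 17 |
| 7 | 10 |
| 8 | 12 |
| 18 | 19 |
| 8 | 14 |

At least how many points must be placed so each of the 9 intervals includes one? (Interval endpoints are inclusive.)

Process intervals by earliest right end; each time one isn't hit yet, stab at its right endpoint.
Sorted: [3,4] [3,7] [7,9] [7,10] [8,12] [8,14] [9,15] [14,17] [18,19]
{[3,4],[3,7]} hit by 4; {[7,9],[7,10],[8,12],[8,14],[9,15]} hit by 9; {[14,17]} hit by 17; {[18,19]} hit by 19.
Points: 4, 9, 17, 19 (4 total).

4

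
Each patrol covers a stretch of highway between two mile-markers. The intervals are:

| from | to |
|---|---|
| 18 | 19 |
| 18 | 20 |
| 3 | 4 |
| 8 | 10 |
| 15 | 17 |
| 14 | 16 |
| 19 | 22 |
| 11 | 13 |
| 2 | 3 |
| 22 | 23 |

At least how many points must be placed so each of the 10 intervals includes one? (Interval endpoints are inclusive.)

Process intervals by earliest right end; each time one isn't hit yet, stab at its right endpoint.
By right end: [2,3]  [3,4]  [8,10]  [11,13]  [14,16]  [15,17]  [18,19]  [18,20]  [19,22]  [22,23]
[2,3] uncovered → point at 3; [8,10] uncovered → point at 10; [11,13] uncovered → point at 13; [14,16] uncovered → point at 16; [18,19] uncovered → point at 19; [22,23] uncovered → point at 23.
Points: 3, 10, 13, 16, 19, 23 (6 total).

6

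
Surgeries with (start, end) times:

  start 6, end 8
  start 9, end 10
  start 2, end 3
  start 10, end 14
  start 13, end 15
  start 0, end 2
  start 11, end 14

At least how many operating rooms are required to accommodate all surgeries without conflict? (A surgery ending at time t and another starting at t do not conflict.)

3

The answer is the maximum number of intervals overlapping at any instant.
starts: [0, 2, 6, 9, 10, 11, 13]
ends:   [2, 3, 8, 10, 14, 14, 15]
s0→1 e2→0 s2→1 e3→0 s6→1 e8→0 s9→1 e10→0 s10→1 s11→2 s13→3  — peak 3.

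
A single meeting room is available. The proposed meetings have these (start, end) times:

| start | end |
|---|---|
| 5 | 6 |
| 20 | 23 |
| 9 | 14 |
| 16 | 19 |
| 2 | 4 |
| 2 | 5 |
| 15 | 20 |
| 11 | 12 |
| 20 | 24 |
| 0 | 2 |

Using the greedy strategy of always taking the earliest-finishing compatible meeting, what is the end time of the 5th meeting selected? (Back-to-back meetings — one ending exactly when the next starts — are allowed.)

19

Greedy by earliest finish: after sorting by end time, pick each interval compatible with the last pick.
Sorted by end: (0,2)  (2,4)  (2,5)  (5,6)  (11,12)  (9,14)  (16,19)  (15,20)  (20,23)  (20,24)
take (0,2); take (2,4); take (5,6); take (11,12); skip (9,14); take (16,19); take (20,23); skip (20,24).
Selected: (0,2) (2,4) (5,6) (11,12) (16,19) (20,23)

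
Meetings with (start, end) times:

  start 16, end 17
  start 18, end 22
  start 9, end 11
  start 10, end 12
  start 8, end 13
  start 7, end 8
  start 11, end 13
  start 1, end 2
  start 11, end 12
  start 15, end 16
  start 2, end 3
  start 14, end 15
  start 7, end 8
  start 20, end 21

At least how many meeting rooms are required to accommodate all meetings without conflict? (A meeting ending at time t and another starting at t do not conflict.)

Events (time:±→running): 1:+→1 2:-→0 2:+→1 3:-→0 7:+→1 7:+→2 8:-→1 8:-→0 8:+→1 9:+→2 10:+→3 11:-→2 11:+→3 11:+→4 … peak 4.

4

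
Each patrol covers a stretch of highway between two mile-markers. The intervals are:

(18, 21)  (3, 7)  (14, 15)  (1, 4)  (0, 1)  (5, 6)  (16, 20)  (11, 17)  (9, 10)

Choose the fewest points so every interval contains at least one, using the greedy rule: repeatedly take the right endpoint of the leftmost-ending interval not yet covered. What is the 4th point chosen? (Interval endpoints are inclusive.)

15

Sort by right endpoint; whenever an interval is uncovered, place a point at its right end.
By right end: [0,1]  [1,4]  [5,6]  [3,7]  [9,10]  [14,15]  [11,17]  [16,20]  [18,21]
[0,1] uncovered → point at 1; [5,6] uncovered → point at 6; [9,10] uncovered → point at 10; [14,15] uncovered → point at 15; [16,20] uncovered → point at 20.
Points: 1, 6, 10, 15, 20 (5 total).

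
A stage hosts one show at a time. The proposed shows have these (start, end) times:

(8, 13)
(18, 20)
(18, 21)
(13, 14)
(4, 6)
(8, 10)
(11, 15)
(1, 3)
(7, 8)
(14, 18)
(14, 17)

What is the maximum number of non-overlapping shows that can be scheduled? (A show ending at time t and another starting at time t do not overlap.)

7

Sorted by end: (1,3)  (4,6)  (7,8)  (8,10)  (8,13)  (13,14)  (11,15)  (14,17)  (14,18)  (18,20)  (18,21)
take (1,3); take (4,6); take (7,8); take (8,10); skip (8,13); take (13,14); skip (11,15); take (14,17); take (18,20).
Selected 7 shows.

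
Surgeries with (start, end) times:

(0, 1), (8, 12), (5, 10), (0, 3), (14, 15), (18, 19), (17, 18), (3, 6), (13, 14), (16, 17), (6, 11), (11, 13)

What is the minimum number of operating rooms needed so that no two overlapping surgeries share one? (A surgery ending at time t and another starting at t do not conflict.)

starts: [0, 0, 3, 5, 6, 8, 11, 13, 14, 16, 17, 18]
ends:   [1, 3, 6, 10, 11, 12, 13, 14, 15, 17, 18, 19]
s0→1 s0→2 e1→1 e3→0 s3→1 s5→2 e6→1 s6→2 s8→3  — peak 3.

3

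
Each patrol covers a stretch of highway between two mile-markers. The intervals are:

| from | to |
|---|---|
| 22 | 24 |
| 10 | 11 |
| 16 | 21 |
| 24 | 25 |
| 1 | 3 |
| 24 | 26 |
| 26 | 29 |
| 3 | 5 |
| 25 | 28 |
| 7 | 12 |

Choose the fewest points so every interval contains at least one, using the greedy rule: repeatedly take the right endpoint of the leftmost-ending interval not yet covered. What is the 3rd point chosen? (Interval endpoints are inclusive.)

21

Sorted: [1,3] [3,5] [10,11] [7,12] [16,21] [22,24] [24,25] [24,26] [25,28] [26,29]
{[1,3],[3,5]} hit by 3; {[10,11],[7,12]} hit by 11; {[16,21]} hit by 21; {[22,24],[24,25],[24,26]} hit by 24; {[25,28],[26,29]} hit by 28.
Points: 3, 11, 21, 24, 28 (5 total).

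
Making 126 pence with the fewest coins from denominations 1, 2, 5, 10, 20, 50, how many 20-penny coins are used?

Greedy: take as many of the largest coin as possible, then repeat with the remainder.
126 − 2×50→26 − 1×20→6 − 1×5→1 − 1×1→0
Count of 20: 1

1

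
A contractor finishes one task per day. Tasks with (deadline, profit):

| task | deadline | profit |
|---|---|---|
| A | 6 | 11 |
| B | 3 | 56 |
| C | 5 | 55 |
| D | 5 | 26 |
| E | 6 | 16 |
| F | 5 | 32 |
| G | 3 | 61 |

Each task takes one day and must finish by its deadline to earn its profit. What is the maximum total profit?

Take jobs in profit order; each goes to the latest open slot no later than its deadline.
Profit order: G=61 B=56 C=55 F=32 D=26 E=16 A=11
Assign: G→slot 3, B→slot 2, C→slot 5, F→slot 4, D→slot 1, E→slot 6, A skipped.
Slots: [1:D] [2:B] [3:G] [4:F] [5:C] [6:E]
Profit = 26 + 56 + 61 + 32 + 55 + 16 = 246

246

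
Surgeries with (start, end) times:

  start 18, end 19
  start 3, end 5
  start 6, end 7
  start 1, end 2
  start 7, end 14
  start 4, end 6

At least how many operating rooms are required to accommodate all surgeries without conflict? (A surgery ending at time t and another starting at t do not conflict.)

2

The answer is the maximum number of intervals overlapping at any instant.
Events (time:±→running): 1:+→1 2:-→0 3:+→1 4:+→2 … peak 2.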